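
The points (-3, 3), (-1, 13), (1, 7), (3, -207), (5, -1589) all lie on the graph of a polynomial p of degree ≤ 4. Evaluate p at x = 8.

Using the Lagrange interpolation formula with nodes -3, -1, 1, 3, 5:
  L_0(x) = (x + 1)(x - 1)(x - 3)(x - 5) / 384
  L_1(x) = (x + 3)(x - 1)(x - 3)(x - 5) / -96
  L_2(x) = (x + 3)(x + 1)(x - 3)(x - 5) / 64
  L_3(x) = (x + 3)(x + 1)(x - 1)(x - 5) / -96
  L_4(x) = (x + 3)(x + 1)(x - 1)(x - 3) / 384
Then p(x) = 3·L_0(x) + 13·L_1(x) + 7·L_2(x) - 207·L_3(x) - 1589·L_4(x).
Expanding and collecting terms gives p(x) = -2x^4 - 4x^3 + 6x^2 + x + 6.
Evaluating at x = 8: p(8) = -9842.

-9842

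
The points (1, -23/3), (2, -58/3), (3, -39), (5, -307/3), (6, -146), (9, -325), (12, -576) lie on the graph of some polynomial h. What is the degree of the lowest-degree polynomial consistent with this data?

2

Divided differences on the nodes 1, 2, 3, 5, 6, 9, 12:
  order 0: -23/3  -58/3  -39  -307/3  -146  -325  -576
  order 1: -35/3  -59/3  -95/3  -131/3  -179/3  -251/3
  order 2: -4  -4  -4  -4  -4
  order 3: 0  0  0  0
  order 4: 0  0  0
  order 5: 0  0
  order 6: 0
The order-2 divided differences are all -4 (nonzero) and every higher order vanishes, so the data lies on a polynomial of degree exactly 2.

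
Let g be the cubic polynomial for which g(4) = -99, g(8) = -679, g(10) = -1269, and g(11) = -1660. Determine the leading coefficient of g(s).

Write g(s) = as^3 + bs^2 + cs + d. Substituting each data point gives a linear system:
  64a + 16b + 4c + d = -99
  512a + 64b + 8c + d = -679
  1000a + 100b + 10c + d = -1269
  1331a + 121b + 11c + d = -1660
Solving the system yields a = -1, b = -3, c = 3, d = 1.
So g(s) = -s^3 - 3s^2 + 3s + 1.
The leading coefficient is -1.

-1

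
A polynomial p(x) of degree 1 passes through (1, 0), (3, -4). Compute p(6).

-10

Using the Lagrange interpolation formula with nodes 1, 3:
  L_0(x) = (x - 3) / -2
  L_1(x) = (x - 1) / 2
Then p(x) = 0·L_0(x) - 4·L_1(x).
Expanding and collecting terms gives p(x) = -2x + 2.
Evaluating at x = 6: p(6) = -10.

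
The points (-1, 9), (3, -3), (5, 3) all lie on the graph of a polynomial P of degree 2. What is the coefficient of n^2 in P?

1

Write P(n) = an^2 + bn + c. Substituting each data point gives a linear system:
  a - b + c = 9
  9a + 3b + c = -3
  25a + 5b + c = 3
Solving the system yields a = 1, b = -5, c = 3.
So P(n) = n^2 - 5n + 3.
The leading coefficient is 1.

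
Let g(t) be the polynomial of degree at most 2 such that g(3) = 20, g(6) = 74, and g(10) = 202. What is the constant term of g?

2

Write g(t) = at^2 + bt + c. Substituting each data point gives a linear system:
  9a + 3b + c = 20
  36a + 6b + c = 74
  100a + 10b + c = 202
Solving the system yields a = 2, b = 0, c = 2.
So g(t) = 2t^2 + 2.
The constant term is 2.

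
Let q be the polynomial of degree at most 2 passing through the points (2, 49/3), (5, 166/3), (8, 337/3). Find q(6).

217/3

Forward differences of the values at s = 2, 5, 8:
  q  : 49/3  166/3  337/3
  Δ  : 39  57
  Δ^2: 18
The second differences are constant, confirming degree 2.
Interpolating (Newton forward form) and evaluating at s = 6 gives q(6) = 217/3.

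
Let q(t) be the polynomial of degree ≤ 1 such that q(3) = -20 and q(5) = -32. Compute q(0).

-2

Write q(t) = at + b. Substituting each data point gives a linear system:
  3a + b = -20
  5a + b = -32
Solving the system yields a = -6, b = -2.
So q(t) = -6t - 2.
Then q(0) = -2.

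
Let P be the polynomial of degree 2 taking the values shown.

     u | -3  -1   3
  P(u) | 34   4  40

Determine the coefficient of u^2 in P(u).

4

Write P(u) = au^2 + bu + c. Substituting each data point gives a linear system:
  9a - 3b + c = 34
  a - b + c = 4
  9a + 3b + c = 40
Solving the system yields a = 4, b = 1, c = 1.
So P(u) = 4u² + u + 1.
The leading coefficient is 4.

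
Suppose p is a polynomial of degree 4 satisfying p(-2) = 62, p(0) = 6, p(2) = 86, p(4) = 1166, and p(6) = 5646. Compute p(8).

Using the Lagrange interpolation formula with nodes -2, 0, 2, 4, 6:
  L_0(n) = n(n - 2)(n - 4)(n - 6) / 384
  L_1(n) = (n + 2)(n - 2)(n - 4)(n - 6) / -96
  L_2(n) = (n + 2)n(n - 4)(n - 6) / 64
  L_3(n) = (n + 2)n(n - 2)(n - 6) / -96
  L_4(n) = (n + 2)n(n - 2)(n - 4) / 384
Then p(n) = 62·L_0(n) + 6·L_1(n) + 86·L_2(n) + 1166·L_3(n) + 5646·L_4(n).
Expanding and collecting terms gives p(n) = 4n^4 + 2n^3 + n^2 - 2n + 6.
Evaluating at n = 8: p(8) = 17462.

17462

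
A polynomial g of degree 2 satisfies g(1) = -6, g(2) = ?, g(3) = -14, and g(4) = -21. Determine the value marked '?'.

The 3 known points determine the degree-2 polynomial uniquely.
Write g(u) = au^2 + bu + c. Substituting each data point gives a linear system:
  a + b + c = -6
  9a + 3b + c = -14
  16a + 4b + c = -21
Solving the system yields a = -1, b = 0, c = -5.
So g(u) = -u^2 - 5.
Then g(2) = -9.

-9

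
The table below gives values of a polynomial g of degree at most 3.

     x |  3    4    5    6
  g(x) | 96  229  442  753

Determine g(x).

Write g(x) = ax^3 + bx^2 + cx + d. Substituting each data point gives a linear system:
  27a + 9b + 3c + d = 96
  64a + 16b + 4c + d = 229
  125a + 25b + 5c + d = 442
  216a + 36b + 6c + d = 753
Solving the system yields a = 3, b = 4, c = -6, d = -3.
So g(x) = 3x^3 + 4x^2 - 6x - 3.
Check: g(6) = 753. ✓

g(x) = 3x^3 + 4x^2 - 6x - 3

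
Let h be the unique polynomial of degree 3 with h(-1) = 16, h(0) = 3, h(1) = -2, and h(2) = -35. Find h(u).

h(u) = -6u^3 + 4u^2 - 3u + 3

Using the Lagrange interpolation formula with nodes -1, 0, 1, 2:
  L_0(u) = u(u - 1)(u - 2) / -6
  L_1(u) = (u + 1)(u - 1)(u - 2) / 2
  L_2(u) = (u + 1)u(u - 2) / -2
  L_3(u) = (u + 1)u(u - 1) / 6
Then h(u) = 16·L_0(u) + 3·L_1(u) - 2·L_2(u) - 35·L_3(u).
Expanding and collecting terms gives h(u) = -6u^3 + 4u^2 - 3u + 3.
Check: h(1) = -2. ✓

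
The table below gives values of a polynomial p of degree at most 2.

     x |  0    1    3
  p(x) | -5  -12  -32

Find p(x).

Write p(x) = ax^2 + bx + c. Substituting each data point gives a linear system:
  c = -5
  a + b + c = -12
  9a + 3b + c = -32
Solving the system yields a = -1, b = -6, c = -5.
So p(x) = -x² - 6x - 5.
Check: p(1) = -12. ✓

p(x) = -x^2 - 6x - 5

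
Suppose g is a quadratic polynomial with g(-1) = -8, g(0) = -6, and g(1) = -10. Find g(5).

-86

Write g(x) = ax^2 + bx + c. Substituting each data point gives a linear system:
  a - b + c = -8
  c = -6
  a + b + c = -10
Solving the system yields a = -3, b = -1, c = -6.
So g(x) = -3x² - x - 6.
Then g(5) = -86.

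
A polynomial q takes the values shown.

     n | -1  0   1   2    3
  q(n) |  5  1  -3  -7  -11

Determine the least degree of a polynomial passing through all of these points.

Forward differences of the values at n = -1, 0, 1, 2, 3:
  q  : 5  1  -3  -7  -11
  Δ  : -4  -4  -4  -4
  Δ^2: 0  0  0
  Δ^3: 0  0
  Δ^4: 0
The first differences are constant (-4) and nonzero, while all higher differences vanish, so the minimal degree is 1.

1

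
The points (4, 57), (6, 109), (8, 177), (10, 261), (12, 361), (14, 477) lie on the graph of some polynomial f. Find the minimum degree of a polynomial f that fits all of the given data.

2

Forward differences of the values at u = 4, 6, 8, 10, 12, 14:
  f  : 57  109  177  261  361  477
  Δ  : 52  68  84  100  116
  Δ^2: 16  16  16  16
  Δ^3: 0  0  0
  Δ^4: 0  0
  Δ^5: 0
The second differences are constant (16) and nonzero, while all higher differences vanish, so the minimal degree is 2.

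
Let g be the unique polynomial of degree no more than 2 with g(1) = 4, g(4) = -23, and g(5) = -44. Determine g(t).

g(t) = -3t^2 + 6t + 1

Write g(t) = at^2 + bt + c. Substituting each data point gives a linear system:
  a + b + c = 4
  16a + 4b + c = -23
  25a + 5b + c = -44
Solving the system yields a = -3, b = 6, c = 1.
So g(t) = -3t^2 + 6t + 1.
Check: g(1) = 4. ✓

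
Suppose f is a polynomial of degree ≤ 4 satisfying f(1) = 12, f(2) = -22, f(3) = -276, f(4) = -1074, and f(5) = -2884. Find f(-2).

Using the Lagrange interpolation formula with nodes 1, 2, 3, 4, 5:
  L_0(t) = (t - 2)(t - 3)(t - 4)(t - 5) / 24
  L_1(t) = (t - 1)(t - 3)(t - 4)(t - 5) / -6
  L_2(t) = (t - 1)(t - 2)(t - 4)(t - 5) / 4
  L_3(t) = (t - 1)(t - 2)(t - 3)(t - 5) / -6
  L_4(t) = (t - 1)(t - 2)(t - 3)(t - 4) / 24
Then f(t) = 12·L_0(t) - 22·L_1(t) - 276·L_2(t) - 1074·L_3(t) - 2884·L_4(t).
Expanding and collecting terms gives f(t) = -6t⁴ + 6t³ + 4t² + 2t + 6.
Evaluating at t = -2: f(-2) = -126.

-126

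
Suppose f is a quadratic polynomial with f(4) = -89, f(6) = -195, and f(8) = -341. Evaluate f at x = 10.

-527

Using the Lagrange interpolation formula with nodes 4, 6, 8:
  L_0(x) = (x - 6)(x - 8) / 8
  L_1(x) = (x - 4)(x - 8) / -4
  L_2(x) = (x - 4)(x - 6) / 8
Then f(x) = -89·L_0(x) - 195·L_1(x) - 341·L_2(x).
Expanding and collecting terms gives f(x) = -5x^2 - 3x + 3.
Evaluating at x = 10: f(10) = -527.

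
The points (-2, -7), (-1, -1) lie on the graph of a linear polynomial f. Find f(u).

f(u) = 6u + 5

Using the Lagrange interpolation formula with nodes -2, -1:
  L_0(u) = (u + 1) / -1
  L_1(u) = (u + 2) / 1
Then f(u) = -7·L_0(u) - 1·L_1(u).
Expanding and collecting terms gives f(u) = 6u + 5.
Check: f(-2) = -7. ✓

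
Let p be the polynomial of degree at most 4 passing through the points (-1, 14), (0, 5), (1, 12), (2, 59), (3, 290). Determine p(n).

p(n) = 5n^4 - 6n^3 + 3n^2 + 5n + 5

Using the Lagrange interpolation formula with nodes -1, 0, 1, 2, 3:
  L_0(n) = n(n - 1)(n - 2)(n - 3) / 24
  L_1(n) = (n + 1)(n - 1)(n - 2)(n - 3) / -6
  L_2(n) = (n + 1)n(n - 2)(n - 3) / 4
  L_3(n) = (n + 1)n(n - 1)(n - 3) / -6
  L_4(n) = (n + 1)n(n - 1)(n - 2) / 24
Then p(n) = 14·L_0(n) + 5·L_1(n) + 12·L_2(n) + 59·L_3(n) + 290·L_4(n).
Expanding and collecting terms gives p(n) = 5n⁴ - 6n³ + 3n² + 5n + 5.
Check: p(1) = 12. ✓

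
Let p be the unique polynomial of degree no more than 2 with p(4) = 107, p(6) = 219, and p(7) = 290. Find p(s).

p(s) = 5s^2 + 6s + 3

Using the Lagrange interpolation formula with nodes 4, 6, 7:
  L_0(s) = (s - 6)(s - 7) / 6
  L_1(s) = (s - 4)(s - 7) / -2
  L_2(s) = (s - 4)(s - 6) / 3
Then p(s) = 107·L_0(s) + 219·L_1(s) + 290·L_2(s).
Expanding and collecting terms gives p(s) = 5s^2 + 6s + 3.
Check: p(7) = 290. ✓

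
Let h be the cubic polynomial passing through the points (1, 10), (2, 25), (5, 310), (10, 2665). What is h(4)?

Write h(x) = ax^3 + bx^2 + cx + d. Substituting each data point gives a linear system:
  a + b + c + d = 10
  8a + 4b + 2c + d = 25
  125a + 25b + 5c + d = 310
  1000a + 100b + 10c + d = 2665
Solving the system yields a = 3, b = -4, c = 6, d = 5.
So h(x) = 3x^3 - 4x^2 + 6x + 5.
Then h(4) = 157.

157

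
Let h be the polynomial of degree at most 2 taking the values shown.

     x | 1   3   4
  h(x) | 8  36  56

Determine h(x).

Using the Lagrange interpolation formula with nodes 1, 3, 4:
  L_0(x) = (x - 3)(x - 4) / 6
  L_1(x) = (x - 1)(x - 4) / -2
  L_2(x) = (x - 1)(x - 3) / 3
Then h(x) = 8·L_0(x) + 36·L_1(x) + 56·L_2(x).
Expanding and collecting terms gives h(x) = 2x^2 + 6x.
Check: h(3) = 36. ✓

h(x) = 2x^2 + 6x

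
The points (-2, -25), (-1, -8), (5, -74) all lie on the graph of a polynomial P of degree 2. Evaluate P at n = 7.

-160

Using the Lagrange interpolation formula with nodes -2, -1, 5:
  L_0(n) = (n + 1)(n - 5) / 7
  L_1(n) = (n + 2)(n - 5) / -6
  L_2(n) = (n + 2)(n + 1) / 42
Then P(n) = -25·L_0(n) - 8·L_1(n) - 74·L_2(n).
Expanding and collecting terms gives P(n) = -4n² + 5n + 1.
Evaluating at n = 7: P(7) = -160.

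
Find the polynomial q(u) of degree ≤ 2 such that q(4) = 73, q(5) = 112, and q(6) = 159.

q(u) = 4u^2 + 3u - 3

Using the Lagrange interpolation formula with nodes 4, 5, 6:
  L_0(u) = (u - 5)(u - 6) / 2
  L_1(u) = (u - 4)(u - 6) / -1
  L_2(u) = (u - 4)(u - 5) / 2
Then q(u) = 73·L_0(u) + 112·L_1(u) + 159·L_2(u).
Expanding and collecting terms gives q(u) = 4u^2 + 3u - 3.
Check: q(5) = 112. ✓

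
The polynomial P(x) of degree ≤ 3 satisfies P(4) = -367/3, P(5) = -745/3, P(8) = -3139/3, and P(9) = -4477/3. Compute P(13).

-13489/3

Using the Lagrange interpolation formula with nodes 4, 5, 8, 9:
  L_0(x) = (x - 5)(x - 8)(x - 9) / -20
  L_1(x) = (x - 4)(x - 8)(x - 9) / 12
  L_2(x) = (x - 4)(x - 5)(x - 9) / -12
  L_3(x) = (x - 4)(x - 5)(x - 8) / 20
Then P(x) = -367/3·L_0(x) - 745/3·L_1(x) - 3139/3·L_2(x) - 4477/3·L_3(x).
Expanding and collecting terms gives P(x) = -2x^3 - x^2 + 5x + 5/3.
Evaluating at x = 13: P(13) = -13489/3.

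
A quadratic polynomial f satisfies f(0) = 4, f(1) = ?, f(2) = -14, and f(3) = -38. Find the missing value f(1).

The 3 known points determine the degree-2 polynomial uniquely.
Write f(n) = an^2 + bn + c. Substituting each data point gives a linear system:
  c = 4
  4a + 2b + c = -14
  9a + 3b + c = -38
Solving the system yields a = -5, b = 1, c = 4.
So f(n) = -5n^2 + n + 4.
Then f(1) = 0.

0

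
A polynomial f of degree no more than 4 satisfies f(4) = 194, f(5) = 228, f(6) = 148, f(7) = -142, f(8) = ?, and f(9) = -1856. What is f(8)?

-762

The 5 known points determine the degree-4 polynomial uniquely.
Write f(u) = au^4 + bu^3 + cu^2 + du + e. Substituting each data point gives a linear system:
  256a + 64b + 16c + 4d + e = 194
  625a + 125b + 25c + 5d + e = 228
  1296a + 216b + 36c + 6d + e = 148
  2401a + 343b + 49c + 7d + e = -142
  6561a + 729b + 81c + 9d + e = -1856
Solving the system yields a = -1, b = 6, c = 4, d = 1, e = -2.
So f(u) = -u^4 + 6u^3 + 4u^2 + u - 2.
Then f(8) = -762.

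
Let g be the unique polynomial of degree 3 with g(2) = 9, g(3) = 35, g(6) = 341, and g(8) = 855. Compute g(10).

1729

Using the Lagrange interpolation formula with nodes 2, 3, 6, 8:
  L_0(t) = (t - 3)(t - 6)(t - 8) / -24
  L_1(t) = (t - 2)(t - 6)(t - 8) / 15
  L_2(t) = (t - 2)(t - 3)(t - 8) / -24
  L_3(t) = (t - 2)(t - 3)(t - 6) / 60
Then g(t) = 9·L_0(t) + 35·L_1(t) + 341·L_2(t) + 855·L_3(t).
Expanding and collecting terms gives g(t) = 2t³ - 3t² + 3t - 1.
Evaluating at t = 10: g(10) = 1729.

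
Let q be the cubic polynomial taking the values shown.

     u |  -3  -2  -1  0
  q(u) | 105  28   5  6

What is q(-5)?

Using the Lagrange interpolation formula with nodes -3, -2, -1, 0:
  L_0(u) = (u + 2)(u + 1)u / -6
  L_1(u) = (u + 3)(u + 1)u / 2
  L_2(u) = (u + 3)(u + 2)u / -2
  L_3(u) = (u + 3)(u + 2)(u + 1) / 6
Then q(u) = 105·L_0(u) + 28·L_1(u) + 5·L_2(u) + 6·L_3(u).
Expanding and collecting terms gives q(u) = -5u^3 - 3u^2 + 3u + 6.
Evaluating at u = -5: q(-5) = 541.

541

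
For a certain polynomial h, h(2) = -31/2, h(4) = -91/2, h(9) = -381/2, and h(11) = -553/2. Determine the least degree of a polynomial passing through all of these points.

Divided differences on the nodes 2, 4, 9, 11:
  order 0: -31/2  -91/2  -381/2  -553/2
  order 1: -15  -29  -43
  order 2: -2  -2
  order 3: 0
The order-2 divided differences are all -2 (nonzero) and every higher order vanishes, so the data lies on a polynomial of degree exactly 2.

2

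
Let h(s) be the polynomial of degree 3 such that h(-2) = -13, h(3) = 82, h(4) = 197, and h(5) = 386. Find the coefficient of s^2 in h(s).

Write h(s) = as^3 + bs^2 + cs + d. Substituting each data point gives a linear system:
  -8a + 4b - 2c + d = -13
  27a + 9b + 3c + d = 82
  64a + 16b + 4c + d = 197
  125a + 25b + 5c + d = 386
Solving the system yields a = 3, b = 1, c = -3, d = 1.
So h(s) = 3s³ + s² - 3s + 1.
The coefficient of s^2 is 1.

1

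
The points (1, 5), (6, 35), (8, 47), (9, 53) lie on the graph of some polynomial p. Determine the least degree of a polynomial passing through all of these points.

Divided differences on the nodes 1, 6, 8, 9:
  order 0: 5  35  47  53
  order 1: 6  6  6
  order 2: 0  0
  order 3: 0
The order-1 divided differences are all 6 (nonzero) and every higher order vanishes, so the data lies on a polynomial of degree exactly 1.

1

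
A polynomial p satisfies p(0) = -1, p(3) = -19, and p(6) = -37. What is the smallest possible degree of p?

Forward differences of the values at t = 0, 3, 6:
  p  : -1  -19  -37
  Δ  : -18  -18
  Δ^2: 0
The first differences are constant (-18) and nonzero, while all higher differences vanish, so the minimal degree is 1.

1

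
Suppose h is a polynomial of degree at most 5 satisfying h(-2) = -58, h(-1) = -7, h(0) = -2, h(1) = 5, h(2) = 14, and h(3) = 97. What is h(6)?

5110

Using the Lagrange interpolation formula with nodes -2, -1, 0, 1, 2, 3:
  L_0(t) = (t + 1)t(t - 1)(t - 2)(t - 3) / -120
  L_1(t) = (t + 2)t(t - 1)(t - 2)(t - 3) / 24
  L_2(t) = (t + 2)(t + 1)(t - 1)(t - 2)(t - 3) / -12
  L_3(t) = (t + 2)(t + 1)t(t - 2)(t - 3) / 12
  L_4(t) = (t + 2)(t + 1)t(t - 1)(t - 3) / -24
  L_5(t) = (t + 2)(t + 1)t(t - 1)(t - 2) / 120
Then h(t) = -58·L_0(t) - 7·L_1(t) - 2·L_2(t) + 5·L_3(t) + 14·L_4(t) + 97·L_5(t).
Expanding and collecting terms gives h(t) = t⁵ - 2t⁴ - t³ + 3t² + 6t - 2.
Evaluating at t = 6: h(6) = 5110.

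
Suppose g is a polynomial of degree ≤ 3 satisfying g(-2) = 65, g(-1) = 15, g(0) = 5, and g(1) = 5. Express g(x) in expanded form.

g(x) = -5x^3 + 5x^2 + 5

Write g(x) = ax^3 + bx^2 + cx + d. Substituting each data point gives a linear system:
  -8a + 4b - 2c + d = 65
  -a + b - c + d = 15
  d = 5
  a + b + c + d = 5
Solving the system yields a = -5, b = 5, c = 0, d = 5.
So g(x) = -5x³ + 5x² + 5.
Check: g(0) = 5. ✓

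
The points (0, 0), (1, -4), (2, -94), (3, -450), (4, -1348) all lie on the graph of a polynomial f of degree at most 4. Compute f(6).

Using the Lagrange interpolation formula with nodes 0, 1, 2, 3, 4:
  L_0(n) = (n - 1)(n - 2)(n - 3)(n - 4) / 24
  L_1(n) = n(n - 2)(n - 3)(n - 4) / -6
  L_2(n) = n(n - 1)(n - 3)(n - 4) / 4
  L_3(n) = n(n - 1)(n - 2)(n - 4) / -6
  L_4(n) = n(n - 1)(n - 2)(n - 3) / 24
Then f(n) = 0·L_0(n) - 4·L_1(n) - 94·L_2(n) - 450·L_3(n) - 1348·L_4(n).
Expanding and collecting terms gives f(n) = -4n⁴ - 6n³ + 3n² + 3n.
Evaluating at n = 6: f(6) = -6354.

-6354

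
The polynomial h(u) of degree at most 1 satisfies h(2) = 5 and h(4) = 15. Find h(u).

h(u) = 5u - 5

Write h(u) = au + b. Substituting each data point gives a linear system:
  2a + b = 5
  4a + b = 15
Solving the system yields a = 5, b = -5.
So h(u) = 5u - 5.
Check: h(2) = 5. ✓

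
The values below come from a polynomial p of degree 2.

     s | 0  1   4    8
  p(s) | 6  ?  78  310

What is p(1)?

9

The 3 known points determine the degree-2 polynomial uniquely.
Write p(s) = as^2 + bs + c. Substituting each data point gives a linear system:
  c = 6
  16a + 4b + c = 78
  64a + 8b + c = 310
Solving the system yields a = 5, b = -2, c = 6.
So p(s) = 5s^2 - 2s + 6.
Then p(1) = 9.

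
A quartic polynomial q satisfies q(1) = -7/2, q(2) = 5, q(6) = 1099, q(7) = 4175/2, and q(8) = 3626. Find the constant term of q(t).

Write q(t) = at^4 + bt^3 + ct^2 + dt + e. Substituting each data point gives a linear system:
  a + b + c + d + e = -7/2
  16a + 8b + 4c + 2d + e = 5
  1296a + 216b + 36c + 6d + e = 1099
  2401a + 343b + 49c + 7d + e = 4175/2
  4096a + 512b + 64c + 8d + e = 3626
Solving the system yields a = 1, b = -1, c = 1, d = -5/2, e = -2.
So q(t) = t^4 - t^3 + t^2 - (5/2)t - 2.
The constant term is -2.

-2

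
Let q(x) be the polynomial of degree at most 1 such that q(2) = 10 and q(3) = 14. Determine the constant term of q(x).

Write q(x) = ax + b. Substituting each data point gives a linear system:
  2a + b = 10
  3a + b = 14
Solving the system yields a = 4, b = 2.
So q(x) = 4x + 2.
The constant term is 2.

2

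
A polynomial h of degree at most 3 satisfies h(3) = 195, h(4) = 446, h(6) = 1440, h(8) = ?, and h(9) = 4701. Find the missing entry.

3330

The 4 known points determine the degree-3 polynomial uniquely.
Write h(u) = au^3 + bu^2 + cu + d. Substituting each data point gives a linear system:
  27a + 9b + 3c + d = 195
  64a + 16b + 4c + d = 446
  216a + 36b + 6c + d = 1440
  729a + 81b + 9c + d = 4701
Solving the system yields a = 6, b = 4, c = 1, d = -6.
So h(u) = 6u^3 + 4u^2 + u - 6.
Then h(8) = 3330.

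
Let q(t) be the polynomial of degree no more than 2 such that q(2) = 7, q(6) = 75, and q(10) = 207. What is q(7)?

102

Using the Lagrange interpolation formula with nodes 2, 6, 10:
  L_0(t) = (t - 6)(t - 10) / 32
  L_1(t) = (t - 2)(t - 10) / -16
  L_2(t) = (t - 2)(t - 6) / 32
Then q(t) = 7·L_0(t) + 75·L_1(t) + 207·L_2(t).
Expanding and collecting terms gives q(t) = 2t^2 + t - 3.
Evaluating at t = 7: q(7) = 102.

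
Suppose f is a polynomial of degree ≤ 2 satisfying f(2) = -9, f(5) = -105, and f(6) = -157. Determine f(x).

f(x) = -5x^2 + 3x + 5

Using the Lagrange interpolation formula with nodes 2, 5, 6:
  L_0(x) = (x - 5)(x - 6) / 12
  L_1(x) = (x - 2)(x - 6) / -3
  L_2(x) = (x - 2)(x - 5) / 4
Then f(x) = -9·L_0(x) - 105·L_1(x) - 157·L_2(x).
Expanding and collecting terms gives f(x) = -5x² + 3x + 5.
Check: f(5) = -105. ✓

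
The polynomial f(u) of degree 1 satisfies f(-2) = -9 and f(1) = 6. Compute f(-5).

Write f(u) = au + b. Substituting each data point gives a linear system:
  -2a + b = -9
  a + b = 6
Solving the system yields a = 5, b = 1.
So f(u) = 5u + 1.
Then f(-5) = -24.

-24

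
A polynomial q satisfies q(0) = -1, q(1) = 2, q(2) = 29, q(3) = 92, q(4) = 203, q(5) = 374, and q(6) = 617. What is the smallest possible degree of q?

Forward differences of the values at t = 0, 1, 2, 3, 4, 5, 6:
  q  : -1  2  29  92  203  374  617
  Δ  : 3  27  63  111  171  243
  Δ^2: 24  36  48  60  72
  Δ^3: 12  12  12  12
  Δ^4: 0  0  0
  Δ^5: 0  0
  Δ^6: 0
The third differences are constant (12) and nonzero, while all higher differences vanish, so the minimal degree is 3.

3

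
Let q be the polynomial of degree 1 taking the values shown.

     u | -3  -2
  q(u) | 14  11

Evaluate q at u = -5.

Using the Lagrange interpolation formula with nodes -3, -2:
  L_0(u) = (u + 2) / -1
  L_1(u) = (u + 3) / 1
Then q(u) = 14·L_0(u) + 11·L_1(u).
Expanding and collecting terms gives q(u) = -3u + 5.
Evaluating at u = -5: q(-5) = 20.

20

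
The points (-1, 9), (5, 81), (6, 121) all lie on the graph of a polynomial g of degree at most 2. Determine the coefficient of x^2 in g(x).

4

Write g(x) = ax^2 + bx + c. Substituting each data point gives a linear system:
  a - b + c = 9
  25a + 5b + c = 81
  36a + 6b + c = 121
Solving the system yields a = 4, b = -4, c = 1.
So g(x) = 4x^2 - 4x + 1.
The leading coefficient is 4.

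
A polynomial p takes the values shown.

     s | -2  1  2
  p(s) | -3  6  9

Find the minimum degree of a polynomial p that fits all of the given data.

Divided differences on the nodes -2, 1, 2:
  order 0: -3  6  9
  order 1: 3  3
  order 2: 0
The order-1 divided differences are all 3 (nonzero) and every higher order vanishes, so the data lies on a polynomial of degree exactly 1.

1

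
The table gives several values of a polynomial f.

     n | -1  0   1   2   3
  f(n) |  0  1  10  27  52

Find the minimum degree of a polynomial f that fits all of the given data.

Forward differences of the values at n = -1, 0, 1, 2, 3:
  f  : 0  1  10  27  52
  Δ  : 1  9  17  25
  Δ^2: 8  8  8
  Δ^3: 0  0
  Δ^4: 0
The second differences are constant (8) and nonzero, while all higher differences vanish, so the minimal degree is 2.

2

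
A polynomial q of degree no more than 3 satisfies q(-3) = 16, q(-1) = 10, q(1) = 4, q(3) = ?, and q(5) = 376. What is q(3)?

94

The 4 known points determine the degree-3 polynomial uniquely.
Write q(x) = ax^3 + bx^2 + cx + d. Substituting each data point gives a linear system:
  -27a + 9b - 3c + d = 16
  -a + b - c + d = 10
  a + b + c + d = 4
  125a + 25b + 5c + d = 376
Solving the system yields a = 2, b = 6, c = -5, d = 1.
So q(x) = 2x³ + 6x² - 5x + 1.
Then q(3) = 94.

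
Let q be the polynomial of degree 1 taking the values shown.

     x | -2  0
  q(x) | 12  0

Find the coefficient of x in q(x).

Write q(x) = ax + b. Substituting each data point gives a linear system:
  -2a + b = 12
  b = 0
Solving the system yields a = -6, b = 0.
So q(x) = -6x.
The leading coefficient is -6.

-6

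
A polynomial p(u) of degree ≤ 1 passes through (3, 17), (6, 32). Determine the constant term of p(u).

Write p(u) = au + b. Substituting each data point gives a linear system:
  3a + b = 17
  6a + b = 32
Solving the system yields a = 5, b = 2.
So p(u) = 5u + 2.
The constant term is 2.

2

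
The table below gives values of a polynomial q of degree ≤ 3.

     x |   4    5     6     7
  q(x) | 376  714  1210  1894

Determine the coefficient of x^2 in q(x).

4

Write q(x) = ax^3 + bx^2 + cx + d. Substituting each data point gives a linear system:
  64a + 16b + 4c + d = 376
  125a + 25b + 5c + d = 714
  216a + 36b + 6c + d = 1210
  343a + 49b + 7c + d = 1894
Solving the system yields a = 5, b = 4, c = -3, d = 4.
So q(x) = 5x^3 + 4x^2 - 3x + 4.
The coefficient of x^2 is 4.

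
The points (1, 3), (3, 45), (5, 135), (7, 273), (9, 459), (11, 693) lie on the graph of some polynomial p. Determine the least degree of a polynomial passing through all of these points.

Forward differences of the values at x = 1, 3, 5, 7, 9, 11:
  p  : 3  45  135  273  459  693
  Δ  : 42  90  138  186  234
  Δ^2: 48  48  48  48
  Δ^3: 0  0  0
  Δ^4: 0  0
  Δ^5: 0
The second differences are constant (48) and nonzero, while all higher differences vanish, so the minimal degree is 2.

2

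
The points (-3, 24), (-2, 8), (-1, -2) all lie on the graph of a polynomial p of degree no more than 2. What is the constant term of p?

Write p(u) = au^2 + bu + c. Substituting each data point gives a linear system:
  9a - 3b + c = 24
  4a - 2b + c = 8
  a - b + c = -2
Solving the system yields a = 3, b = -1, c = -6.
So p(u) = 3u^2 - u - 6.
The constant term is -6.

-6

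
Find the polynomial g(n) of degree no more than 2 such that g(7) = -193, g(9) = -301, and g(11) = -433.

Write g(n) = an^2 + bn + c. Substituting each data point gives a linear system:
  49a + 7b + c = -193
  81a + 9b + c = -301
  121a + 11b + c = -433
Solving the system yields a = -3, b = -6, c = -4.
So g(n) = -3n^2 - 6n - 4.
Check: g(9) = -301. ✓

g(n) = -3n^2 - 6n - 4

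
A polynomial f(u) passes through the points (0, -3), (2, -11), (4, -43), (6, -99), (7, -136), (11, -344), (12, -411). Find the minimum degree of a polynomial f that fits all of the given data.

2

Divided differences on the nodes 0, 2, 4, 6, 7, 11, 12:
  order 0: -3  -11  -43  -99  -136  -344  -411
  order 1: -4  -16  -28  -37  -52  -67
  order 2: -3  -3  -3  -3  -3
  order 3: 0  0  0  0
  order 4: 0  0  0
  order 5: 0  0
  order 6: 0
The order-2 divided differences are all -3 (nonzero) and every higher order vanishes, so the data lies on a polynomial of degree exactly 2.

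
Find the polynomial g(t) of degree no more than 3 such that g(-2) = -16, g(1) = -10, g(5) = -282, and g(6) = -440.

g(t) = -t^3 - 6t^2 - t - 2

Using the Lagrange interpolation formula with nodes -2, 1, 5, 6:
  L_0(t) = (t - 1)(t - 5)(t - 6) / -168
  L_1(t) = (t + 2)(t - 5)(t - 6) / 60
  L_2(t) = (t + 2)(t - 1)(t - 6) / -28
  L_3(t) = (t + 2)(t - 1)(t - 5) / 40
Then g(t) = -16·L_0(t) - 10·L_1(t) - 282·L_2(t) - 440·L_3(t).
Expanding and collecting terms gives g(t) = -t³ - 6t² - t - 2.
Check: g(5) = -282. ✓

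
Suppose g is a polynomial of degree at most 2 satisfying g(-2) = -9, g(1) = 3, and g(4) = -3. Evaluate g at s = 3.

1

Forward differences of the values at s = -2, 1, 4:
  g  : -9  3  -3
  Δ  : 12  -6
  Δ^2: -18
The second differences are constant, confirming degree 2.
Interpolating (Newton forward form) and evaluating at s = 3 gives g(3) = 1.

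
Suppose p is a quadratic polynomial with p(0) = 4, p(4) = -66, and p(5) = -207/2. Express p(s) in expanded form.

Using the Lagrange interpolation formula with nodes 0, 4, 5:
  L_0(s) = (s - 4)(s - 5) / 20
  L_1(s) = s(s - 5) / -4
  L_2(s) = s(s - 4) / 5
Then p(s) = 4·L_0(s) - 66·L_1(s) - 207/2·L_2(s).
Expanding and collecting terms gives p(s) = -4s² - (3/2)s + 4.
Check: p(4) = -66. ✓

p(s) = -4s^2 - (3/2)s + 4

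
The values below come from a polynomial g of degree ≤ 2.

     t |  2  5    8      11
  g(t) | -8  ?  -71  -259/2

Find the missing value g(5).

-61/2

The 3 known points determine the degree-2 polynomial uniquely.
Write g(t) = at^2 + bt + c. Substituting each data point gives a linear system:
  4a + 2b + c = -8
  64a + 8b + c = -71
  121a + 11b + c = -259/2
Solving the system yields a = -1, b = -1/2, c = -3.
So g(t) = -t² - (1/2)t - 3.
Then g(5) = -61/2.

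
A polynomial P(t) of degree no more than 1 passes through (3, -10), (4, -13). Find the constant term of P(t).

-1

Write P(t) = at + b. Substituting each data point gives a linear system:
  3a + b = -10
  4a + b = -13
Solving the system yields a = -3, b = -1.
So P(t) = -3t - 1.
The constant term is -1.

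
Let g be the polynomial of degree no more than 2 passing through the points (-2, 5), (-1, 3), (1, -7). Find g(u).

Using the Lagrange interpolation formula with nodes -2, -1, 1:
  L_0(u) = (u + 1)(u - 1) / 3
  L_1(u) = (u + 2)(u - 1) / -2
  L_2(u) = (u + 2)(u + 1) / 6
Then g(u) = 5·L_0(u) + 3·L_1(u) - 7·L_2(u).
Expanding and collecting terms gives g(u) = -u^2 - 5u - 1.
Check: g(1) = -7. ✓

g(u) = -u^2 - 5u - 1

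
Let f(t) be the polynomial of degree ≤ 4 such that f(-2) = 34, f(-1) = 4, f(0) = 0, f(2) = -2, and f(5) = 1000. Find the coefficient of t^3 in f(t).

-1

Write f(t) = at^4 + bt^3 + ct^2 + dt + e. Substituting each data point gives a linear system:
  16a - 8b + 4c - 2d + e = 34
  a - b + c - d + e = 4
  e = 0
  16a + 8b + 4c + 2d + e = -2
  625a + 125b + 25c + 5d + e = 1000
Solving the system yields a = 2, b = -1, c = -4, d = -5, e = 0.
So f(t) = 2t^4 - t^3 - 4t^2 - 5t.
The coefficient of t^3 is -1.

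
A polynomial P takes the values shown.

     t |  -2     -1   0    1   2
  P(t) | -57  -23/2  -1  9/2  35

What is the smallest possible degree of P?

Forward differences of the values at t = -2, -1, 0, 1, 2:
  P  : -57  -23/2  -1  9/2  35
  Δ  : 91/2  21/2  11/2  61/2
  Δ^2: -35  -5  25
  Δ^3: 30  30
  Δ^4: 0
The third differences are constant (30) and nonzero, while all higher differences vanish, so the minimal degree is 3.

3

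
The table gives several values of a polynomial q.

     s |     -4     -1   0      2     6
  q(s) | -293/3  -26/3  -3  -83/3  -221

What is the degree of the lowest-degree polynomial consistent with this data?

Divided differences on the nodes -4, -1, 0, 2, 6:
  order 0: -293/3  -26/3  -3  -83/3  -221
  order 1: 89/3  17/3  -37/3  -145/3
  order 2: -6  -6  -6
  order 3: 0  0
  order 4: 0
The order-2 divided differences are all -6 (nonzero) and every higher order vanishes, so the data lies on a polynomial of degree exactly 2.

2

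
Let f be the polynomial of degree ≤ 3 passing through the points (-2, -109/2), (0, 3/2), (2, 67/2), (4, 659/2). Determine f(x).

f(x) = 6x^3 - 3x^2 - 2x + 3/2

Write f(x) = ax^3 + bx^2 + cx + d. Substituting each data point gives a linear system:
  -8a + 4b - 2c + d = -109/2
  d = 3/2
  8a + 4b + 2c + d = 67/2
  64a + 16b + 4c + d = 659/2
Solving the system yields a = 6, b = -3, c = -2, d = 3/2.
So f(x) = 6x^3 - 3x^2 - 2x + 3/2.
Check: f(0) = 3/2. ✓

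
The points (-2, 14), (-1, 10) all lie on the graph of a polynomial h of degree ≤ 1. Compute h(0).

6

Using the Lagrange interpolation formula with nodes -2, -1:
  L_0(n) = (n + 1) / -1
  L_1(n) = (n + 2) / 1
Then h(n) = 14·L_0(n) + 10·L_1(n).
Expanding and collecting terms gives h(n) = -4n + 6.
Evaluating at n = 0: h(0) = 6.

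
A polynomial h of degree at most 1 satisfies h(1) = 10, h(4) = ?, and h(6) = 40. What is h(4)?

28

The 2 known points determine the degree-1 polynomial uniquely.
Write h(s) = as + b. Substituting each data point gives a linear system:
  a + b = 10
  6a + b = 40
Solving the system yields a = 6, b = 4.
So h(s) = 6s + 4.
Then h(4) = 28.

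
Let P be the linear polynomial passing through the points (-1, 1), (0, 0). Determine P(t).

P(t) = -t

Write P(t) = at + b. Substituting each data point gives a linear system:
  -a + b = 1
  b = 0
Solving the system yields a = -1, b = 0.
So P(t) = -t.
Check: P(-1) = 1. ✓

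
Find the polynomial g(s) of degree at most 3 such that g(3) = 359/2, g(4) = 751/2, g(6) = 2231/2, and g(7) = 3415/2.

Write g(s) = as^3 + bs^2 + cs + d. Substituting each data point gives a linear system:
  27a + 9b + 3c + d = 359/2
  64a + 16b + 4c + d = 751/2
  216a + 36b + 6c + d = 2231/2
  343a + 49b + 7c + d = 3415/2
Solving the system yields a = 4, b = 6, c = 6, d = -1/2.
So g(s) = 4s^3 + 6s^2 + 6s - 1/2.
Check: g(3) = 359/2. ✓

g(s) = 4s^3 + 6s^2 + 6s - 1/2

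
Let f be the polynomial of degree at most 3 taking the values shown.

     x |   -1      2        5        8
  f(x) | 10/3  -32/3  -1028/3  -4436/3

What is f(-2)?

64/3

Write f(x) = ax^3 + bx^2 + cx + d. Substituting each data point gives a linear system:
  -a + b - c + d = 10/3
  8a + 4b + 2c + d = -32/3
  125a + 25b + 5c + d = -1028/3
  512a + 64b + 8c + d = -4436/3
Solving the system yields a = -3, b = 1/3, c = 4, d = 4.
So f(x) = -3x³ + (1/3)x² + 4x + 4.
Then f(-2) = 64/3.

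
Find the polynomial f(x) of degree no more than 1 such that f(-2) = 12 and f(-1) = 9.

Write f(x) = ax + b. Substituting each data point gives a linear system:
  -2a + b = 12
  -a + b = 9
Solving the system yields a = -3, b = 6.
So f(x) = -3x + 6.
Check: f(-1) = 9. ✓

f(x) = -3x + 6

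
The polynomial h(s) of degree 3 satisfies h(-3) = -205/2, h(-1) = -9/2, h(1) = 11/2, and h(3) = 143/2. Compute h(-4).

Write h(s) = as^3 + bs^2 + cs + d. Substituting each data point gives a linear system:
  -27a + 9b - 3c + d = -205/2
  -a + b - c + d = -9/2
  a + b + c + d = 11/2
  27a + 9b + 3c + d = 143/2
Solving the system yields a = 3, b = -2, c = 2, d = 5/2.
So h(s) = 3s³ - 2s² + 2s + 5/2.
Then h(-4) = -459/2.

-459/2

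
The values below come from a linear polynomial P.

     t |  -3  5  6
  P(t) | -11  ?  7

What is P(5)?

5

The 2 known points determine the degree-1 polynomial uniquely.
Write P(t) = at + b. Substituting each data point gives a linear system:
  -3a + b = -11
  6a + b = 7
Solving the system yields a = 2, b = -5.
So P(t) = 2t - 5.
Then P(5) = 5.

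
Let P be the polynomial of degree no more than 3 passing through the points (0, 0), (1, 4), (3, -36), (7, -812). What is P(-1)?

4

Write P(u) = au^3 + bu^2 + cu + d. Substituting each data point gives a linear system:
  d = 0
  a + b + c + d = 4
  27a + 9b + 3c + d = -36
  343a + 49b + 7c + d = -812
Solving the system yields a = -3, b = 4, c = 3, d = 0.
So P(u) = -3u^3 + 4u^2 + 3u.
Then P(-1) = 4.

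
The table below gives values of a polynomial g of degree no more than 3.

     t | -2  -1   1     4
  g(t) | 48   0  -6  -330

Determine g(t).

g(t) = -6t^3 + 3t^2 + 3t - 6

Using the Lagrange interpolation formula with nodes -2, -1, 1, 4:
  L_0(t) = (t + 1)(t - 1)(t - 4) / -18
  L_1(t) = (t + 2)(t - 1)(t - 4) / 10
  L_2(t) = (t + 2)(t + 1)(t - 4) / -18
  L_3(t) = (t + 2)(t + 1)(t - 1) / 90
Then g(t) = 48·L_0(t) + 0·L_1(t) - 6·L_2(t) - 330·L_3(t).
Expanding and collecting terms gives g(t) = -6t^3 + 3t^2 + 3t - 6.
Check: g(-2) = 48. ✓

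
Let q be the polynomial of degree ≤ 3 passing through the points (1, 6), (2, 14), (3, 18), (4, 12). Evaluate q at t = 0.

Forward differences of the values at t = 1, 2, 3, 4:
  q  : 6  14  18  12
  Δ  : 8  4  -6
  Δ^2: -4  -10
  Δ^3: -6
The third differences are constant, confirming degree 3.
Interpolating (Newton forward form) and evaluating at t = 0 gives q(0) = 0.

0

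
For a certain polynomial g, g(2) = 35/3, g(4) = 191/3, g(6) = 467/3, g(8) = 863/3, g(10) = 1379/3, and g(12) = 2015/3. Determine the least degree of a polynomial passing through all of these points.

2

Forward differences of the values at n = 2, 4, 6, 8, 10, 12:
  g  : 35/3  191/3  467/3  863/3  1379/3  2015/3
  Δ  : 52  92  132  172  212
  Δ^2: 40  40  40  40
  Δ^3: 0  0  0
  Δ^4: 0  0
  Δ^5: 0
The second differences are constant (40) and nonzero, while all higher differences vanish, so the minimal degree is 2.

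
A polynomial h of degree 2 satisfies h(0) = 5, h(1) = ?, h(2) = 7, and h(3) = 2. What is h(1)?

8

On equispaced nodes a degree-2 polynomial has vanishing third forward difference, so
  - h(0) + 3·h(1) - 3·h(2) + h(3) = 0.
Substituting the known values and solving for h(1):
  3·h(1) = 24
  h(1) = 8.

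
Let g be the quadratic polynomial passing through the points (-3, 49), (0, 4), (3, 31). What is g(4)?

Forward differences of the values at x = -3, 0, 3:
  g  : 49  4  31
  Δ  : -45  27
  Δ^2: 72
The second differences are constant, confirming degree 2.
Interpolating (Newton forward form) and evaluating at x = 4 gives g(4) = 56.

56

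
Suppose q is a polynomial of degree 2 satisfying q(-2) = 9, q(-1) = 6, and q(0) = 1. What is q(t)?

Write q(t) = at^2 + bt + c. Substituting each data point gives a linear system:
  4a - 2b + c = 9
  a - b + c = 6
  c = 1
Solving the system yields a = -1, b = -6, c = 1.
So q(t) = -t² - 6t + 1.
Check: q(0) = 1. ✓

q(t) = -t^2 - 6t + 1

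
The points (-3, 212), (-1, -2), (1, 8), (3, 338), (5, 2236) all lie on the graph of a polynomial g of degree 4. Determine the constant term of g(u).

-4

Write g(u) = au^4 + bu^3 + cu^2 + du + e. Substituting each data point gives a linear system:
  81a - 27b + 9c - 3d + e = 212
  a - b + c - d + e = -2
  a + b + c + d + e = 8
  81a + 27b + 9c + 3d + e = 338
  625a + 125b + 25c + 5d + e = 2236
Solving the system yields a = 3, b = 2, c = 4, d = 3, e = -4.
So g(u) = 3u^4 + 2u^3 + 4u^2 + 3u - 4.
The constant term is -4.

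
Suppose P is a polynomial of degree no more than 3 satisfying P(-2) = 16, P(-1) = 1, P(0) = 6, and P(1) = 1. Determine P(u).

Write P(u) = au^3 + bu^2 + cu + d. Substituting each data point gives a linear system:
  -8a + 4b - 2c + d = 16
  -a + b - c + d = 1
  d = 6
  a + b + c + d = 1
Solving the system yields a = -5, b = -5, c = 5, d = 6.
So P(u) = -5u^3 - 5u^2 + 5u + 6.
Check: P(-2) = 16. ✓

P(u) = -5u^3 - 5u^2 + 5u + 6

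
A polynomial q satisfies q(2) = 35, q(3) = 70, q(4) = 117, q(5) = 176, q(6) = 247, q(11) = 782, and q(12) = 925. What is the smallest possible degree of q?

Divided differences on the nodes 2, 3, 4, 5, 6, 11, 12:
  order 0: 35  70  117  176  247  782  925
  order 1: 35  47  59  71  107  143
  order 2: 6  6  6  6  6
  order 3: 0  0  0  0
  order 4: 0  0  0
  order 5: 0  0
  order 6: 0
The order-2 divided differences are all 6 (nonzero) and every higher order vanishes, so the data lies on a polynomial of degree exactly 2.

2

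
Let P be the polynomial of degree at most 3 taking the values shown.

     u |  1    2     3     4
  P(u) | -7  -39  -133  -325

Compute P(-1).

15

Using the Lagrange interpolation formula with nodes 1, 2, 3, 4:
  L_0(u) = (u - 2)(u - 3)(u - 4) / -6
  L_1(u) = (u - 1)(u - 3)(u - 4) / 2
  L_2(u) = (u - 1)(u - 2)(u - 4) / -2
  L_3(u) = (u - 1)(u - 2)(u - 3) / 6
Then P(u) = -7·L_0(u) - 39·L_1(u) - 133·L_2(u) - 325·L_3(u).
Expanding and collecting terms gives P(u) = -6u³ + 5u² - 5u - 1.
Evaluating at u = -1: P(-1) = 15.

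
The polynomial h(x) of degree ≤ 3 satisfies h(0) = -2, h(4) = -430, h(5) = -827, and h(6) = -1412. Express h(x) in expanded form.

h(x) = -6x^3 - 4x^2 + 5x - 2

Write h(x) = ax^3 + bx^2 + cx + d. Substituting each data point gives a linear system:
  d = -2
  64a + 16b + 4c + d = -430
  125a + 25b + 5c + d = -827
  216a + 36b + 6c + d = -1412
Solving the system yields a = -6, b = -4, c = 5, d = -2.
So h(x) = -6x³ - 4x² + 5x - 2.
Check: h(0) = -2. ✓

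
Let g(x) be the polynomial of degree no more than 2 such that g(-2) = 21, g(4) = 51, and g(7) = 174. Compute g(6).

125

Write g(x) = ax^2 + bx + c. Substituting each data point gives a linear system:
  4a - 2b + c = 21
  16a + 4b + c = 51
  49a + 7b + c = 174
Solving the system yields a = 4, b = -3, c = -1.
So g(x) = 4x^2 - 3x - 1.
Then g(6) = 125.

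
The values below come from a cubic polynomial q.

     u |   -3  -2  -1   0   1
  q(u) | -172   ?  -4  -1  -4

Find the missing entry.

The 4 known points determine the degree-3 polynomial uniquely.
Write q(u) = au^3 + bu^2 + cu + d. Substituting each data point gives a linear system:
  -27a + 9b - 3c + d = -172
  -a + b - c + d = -4
  d = -1
  a + b + c + d = -4
Solving the system yields a = 6, b = -3, c = -6, d = -1.
So q(u) = 6u^3 - 3u^2 - 6u - 1.
Then q(-2) = -49.

-49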